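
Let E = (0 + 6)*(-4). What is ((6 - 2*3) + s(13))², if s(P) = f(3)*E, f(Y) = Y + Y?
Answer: 20736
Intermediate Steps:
f(Y) = 2*Y
E = -24 (E = 6*(-4) = -24)
s(P) = -144 (s(P) = (2*3)*(-24) = 6*(-24) = -144)
((6 - 2*3) + s(13))² = ((6 - 2*3) - 144)² = ((6 - 6) - 144)² = (0 - 144)² = (-144)² = 20736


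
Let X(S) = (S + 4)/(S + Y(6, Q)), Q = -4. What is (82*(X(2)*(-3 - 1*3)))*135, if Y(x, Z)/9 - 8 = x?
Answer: -49815/16 ≈ -3113.4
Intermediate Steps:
Y(x, Z) = 72 + 9*x
X(S) = (4 + S)/(126 + S) (X(S) = (S + 4)/(S + (72 + 9*6)) = (4 + S)/(S + (72 + 54)) = (4 + S)/(S + 126) = (4 + S)/(126 + S))
(82*(X(2)*(-3 - 1*3)))*135 = (82*(((4 + 2)/(126 + 2))*(-3 - 1*3)))*135 = (82*((6/128)*(-3 - 3)))*135 = (82*(((1/128)*6)*(-6)))*135 = (82*((3/64)*(-6)))*135 = (82*(-9/32))*135 = -369/16*135 = -49815/16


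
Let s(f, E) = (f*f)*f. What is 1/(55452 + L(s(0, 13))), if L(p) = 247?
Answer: 1/55699 ≈ 1.7954e-5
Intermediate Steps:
s(f, E) = f**3 (s(f, E) = f**2*f = f**3)
1/(55452 + L(s(0, 13))) = 1/(55452 + 247) = 1/55699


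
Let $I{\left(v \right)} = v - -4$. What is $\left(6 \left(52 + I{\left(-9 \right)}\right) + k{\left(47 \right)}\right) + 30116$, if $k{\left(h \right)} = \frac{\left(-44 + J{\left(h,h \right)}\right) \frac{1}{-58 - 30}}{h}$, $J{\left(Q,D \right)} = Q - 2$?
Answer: $\frac{125726127}{4136} \approx 30398.0$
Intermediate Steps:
$I{\left(v \right)} = 4 + v$ ($I{\left(v \right)} = v + 4 = 4 + v$)
$J{\left(Q,D \right)} = -2 + Q$
$k{\left(h \right)} = \frac{\frac{23}{44} - \frac{h}{88}}{h}$ ($k{\left(h \right)} = \frac{\left(-44 + \left(-2 + h\right)\right) \frac{1}{-58 - 30}}{h} = \frac{\left(-46 + h\right) \frac{1}{-88}}{h} = \frac{\left(-46 + h\right) \left(- \frac{1}{88}\right)}{h} = \frac{\frac{23}{44} - \frac{h}{88}}{h}$)
$\left(6 \left(52 + I{\left(-9 \right)}\right) + k{\left(47 \right)}\right) + 30116 = \left(6 \left(52 + \left(4 - 9\right)\right) + \frac{46 - 47}{88 \cdot 47}\right) + 30116 = \left(6 \left(52 - 5\right) + \frac{1}{88} \cdot \frac{1}{47} \left(46 - 47\right)\right) + 30116 = \left(6 \cdot 47 + \frac{1}{88} \cdot \frac{1}{47} \left(-1\right)\right) + 30116 = \left(282 - \frac{1}{4136}\right) + 30116 = \frac{1166351}{4136} + 30116 = \frac{125726127}{4136}$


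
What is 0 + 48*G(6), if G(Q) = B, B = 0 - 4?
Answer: -192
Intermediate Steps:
B = -4
G(Q) = -4
0 + 48*G(6) = 0 + 48*(-4) = 0 - 192 = -192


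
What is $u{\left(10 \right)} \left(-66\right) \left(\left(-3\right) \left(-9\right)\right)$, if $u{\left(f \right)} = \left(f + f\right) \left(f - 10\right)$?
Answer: $0$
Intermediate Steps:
$u{\left(f \right)} = 2 f \left(-10 + f\right)$
$u{\left(10 \right)} \left(-66\right) \left(\left(-3\right) \left(-9\right)\right) = 2 \cdot 10 \left(-10 + 10\right) \left(-66\right) \left(\left(-3\right) \left(-9\right)\right) = 2 \cdot 10 \cdot 0 \left(-66\right) 27 = 0 \left(-66\right) 27 = 0 \cdot 27 = 0$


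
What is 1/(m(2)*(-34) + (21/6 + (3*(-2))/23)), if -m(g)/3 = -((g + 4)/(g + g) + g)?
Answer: -46/16273 ≈ -0.0028268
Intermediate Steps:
m(g) = 3*g + 3*(4 + g)/(2*g) (m(g) = -(-3)*((g + 4)/(g + g) + g) = -(-3)*((4 + g)/((2*g)) + g) = -(-3)*((4 + g)*(1/(2*g)) + g) = -(-3)*((4 + g)/(2*g) + g) = -(-3)*(g + (4 + g)/(2*g)) = -3*(-g - (4 + g)/(2*g)) = 3*g + 3*(4 + g)/(2*g))
1/(m(2)*(-34) + (21/6 + (3*(-2))/23)) = 1/((3/2 + 3*2 + 6/2)*(-34) + (21/6 + (3*(-2))/23)) = 1/((3/2 + 6 + 6*(1/2))*(-34) + (21*(1/6) - 6*1/23)) = 1/((3/2 + 6 + 3)*(-34) + (7/2 - 6/23)) = 1/((21/2)*(-34) + 149/46) = 1/(-357 + 149/46) = 1/(-16273/46) = -46/16273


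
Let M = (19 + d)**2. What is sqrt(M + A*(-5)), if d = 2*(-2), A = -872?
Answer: sqrt(4585) ≈ 67.713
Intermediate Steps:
d = -4
M = 225 (M = (19 - 4)**2 = 15**2 = 225)
sqrt(M + A*(-5)) = sqrt(225 - 872*(-5)) = sqrt(225 + 4360) = sqrt(4585)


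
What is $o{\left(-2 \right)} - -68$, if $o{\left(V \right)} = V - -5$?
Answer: $71$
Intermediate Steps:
$o{\left(V \right)} = 5 + V$ ($o{\left(V \right)} = V + 5 = 5 + V$)
$o{\left(-2 \right)} - -68 = \left(5 - 2\right) - -68 = 3 + 68 = 71$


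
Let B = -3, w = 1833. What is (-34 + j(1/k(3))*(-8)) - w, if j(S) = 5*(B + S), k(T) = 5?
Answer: -1755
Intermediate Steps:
j(S) = -15 + 5*S (j(S) = 5*(-3 + S) = -15 + 5*S)
(-34 + j(1/k(3))*(-8)) - w = (-34 + (-15 + 5*(1/5))*(-8)) - 1*1833 = (-34 + (-15 + 5*(1*(⅕)))*(-8)) - 1833 = (-34 + (-15 + 5*(⅕))*(-8)) - 1833 = (-34 + (-15 + 1)*(-8)) - 1833 = (-34 - 14*(-8)) - 1833 = (-34 + 112) - 1833 = 78 - 1833 = -1755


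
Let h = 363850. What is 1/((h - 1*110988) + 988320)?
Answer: 1/1241182 ≈ 8.0568e-7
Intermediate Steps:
1/((h - 1*110988) + 988320) = 1/((363850 - 1*110988) + 988320) = 1/((363850 - 110988) + 988320) = 1/(252862 + 988320) = 1/1241182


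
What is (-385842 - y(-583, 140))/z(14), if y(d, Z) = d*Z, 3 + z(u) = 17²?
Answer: -152111/143 ≈ -1063.7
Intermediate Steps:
z(u) = 286 (z(u) = -3 + 17² = -3 + 289 = 286)
y(d, Z) = Z*d
(-385842 - y(-583, 140))/z(14) = (-385842 - 140*(-583))/286 = (-385842 - 1*(-81620))*(1/286) = (-385842 + 81620)*(1/286) = -304222*1/286 = -152111/143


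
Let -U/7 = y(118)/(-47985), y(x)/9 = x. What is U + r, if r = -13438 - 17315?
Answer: -70270251/2285 ≈ -30753.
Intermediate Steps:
y(x) = 9*x
r = -30753
U = 354/2285 (U = -7*9*118/(-47985) = -7434*(-1)/47985 = -7*(-354/15995) = 354/2285 ≈ 0.15492)
U + r = 354/2285 - 30753 = -70270251/2285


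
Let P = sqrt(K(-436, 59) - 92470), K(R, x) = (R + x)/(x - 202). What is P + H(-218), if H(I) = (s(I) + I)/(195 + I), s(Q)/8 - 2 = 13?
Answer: 98/23 + I*sqrt(11188551)/11 ≈ 4.2609 + 304.08*I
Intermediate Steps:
K(R, x) = (R + x)/(-202 + x)
s(Q) = 120 (s(Q) = 16 + 8*13 = 16 + 104 = 120)
H(I) = (120 + I)/(195 + I)
P = I*sqrt(11188551)/11 (P = sqrt((-436 + 59)/(-202 + 59) - 92470) = sqrt(-377/(-143) - 92470) = sqrt(-1/143*(-377) - 92470) = sqrt(29/11 - 92470) = sqrt(-1017141/11) = I*sqrt(11188551)/11 ≈ 304.08*I)
P + H(-218) = I*sqrt(11188551)/11 + (120 - 218)/(195 - 218) = I*sqrt(11188551)/11 - 98/(-23) = I*sqrt(11188551)/11 - 1/23*(-98) = I*sqrt(11188551)/11 + 98/23 = 98/23 + I*sqrt(11188551)/11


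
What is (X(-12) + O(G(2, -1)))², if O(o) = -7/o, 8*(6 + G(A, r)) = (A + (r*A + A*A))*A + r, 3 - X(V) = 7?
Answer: 11664/1681 ≈ 6.9387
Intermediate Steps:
X(V) = -4 (X(V) = 3 - 1*7 = 3 - 7 = -4)
G(A, r) = -6 + r/8 + A*(A + A² + A*r)/8 (G(A, r) = -6 + ((A + (r*A + A*A))*A + r)/8 = -6 + ((A + (A*r + A²))*A + r)/8 = -6 + ((A + (A² + A*r))*A + r)/8 = -6 + ((A + A² + A*r)*A + r)/8 = -6 + (A*(A + A² + A*r) + r)/8 = -6 + (r + A*(A + A² + A*r))/8 = -6 + (r/8 + A*(A + A² + A*r)/8) = -6 + r/8 + A*(A + A² + A*r)/8)
(X(-12) + O(G(2, -1)))² = (-4 - 7/(-6 + (⅛)*(-1) + (⅛)*2² + (⅛)*2³ + (⅛)*(-1)*2²))² = (-4 - 7/(-6 - ⅛ + (⅛)*4 + (⅛)*8 + (⅛)*(-1)*4))² = (-4 - 7/(-6 - ⅛ + ½ + 1 - ½))² = (-4 - 7/(-41/8))² = (-4 - 7*(-8/41))² = (-4 + 56/41)² = (-108/41)² = 11664/1681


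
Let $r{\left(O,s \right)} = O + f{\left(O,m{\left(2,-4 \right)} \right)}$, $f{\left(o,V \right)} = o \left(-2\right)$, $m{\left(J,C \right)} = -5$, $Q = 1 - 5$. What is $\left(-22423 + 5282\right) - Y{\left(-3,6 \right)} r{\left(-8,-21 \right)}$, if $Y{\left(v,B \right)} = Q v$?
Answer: $-17237$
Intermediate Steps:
$Q = -4$ ($Q = 1 - 5 = -4$)
$Y{\left(v,B \right)} = - 4 v$
$f{\left(o,V \right)} = - 2 o$
$r{\left(O,s \right)} = - O$ ($r{\left(O,s \right)} = O - 2 O = - O$)
$\left(-22423 + 5282\right) - Y{\left(-3,6 \right)} r{\left(-8,-21 \right)} = \left(-22423 + 5282\right) - \left(-4\right) \left(-3\right) \left(\left(-1\right) \left(-8\right)\right) = -17141 - 12 \cdot 8 = -17141 - 96 = -17237$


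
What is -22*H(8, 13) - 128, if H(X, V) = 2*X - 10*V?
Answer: 2380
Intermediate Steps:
H(X, V) = -10*V + 2*X
-22*H(8, 13) - 128 = -22*(-10*13 + 2*8) - 128 = -22*(-130 + 16) - 128 = -22*(-114) - 128 = 2508 - 128 = 2380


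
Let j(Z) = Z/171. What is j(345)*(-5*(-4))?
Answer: 2300/57 ≈ 40.351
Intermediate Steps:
j(Z) = Z/171 (j(Z) = Z*(1/171) = Z/171)
j(345)*(-5*(-4)) = ((1/171)*345)*(-5*(-4)) = (115/57)*20 = 2300/57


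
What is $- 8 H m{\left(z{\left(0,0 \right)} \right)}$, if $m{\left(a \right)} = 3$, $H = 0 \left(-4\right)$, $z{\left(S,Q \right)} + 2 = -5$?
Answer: $0$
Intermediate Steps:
$z{\left(S,Q \right)} = -7$ ($z{\left(S,Q \right)} = -2 - 5 = -7$)
$H = 0$
$- 8 H m{\left(z{\left(0,0 \right)} \right)} = \left(-8\right) 0 \cdot 3 = 0 \cdot 3 = 0$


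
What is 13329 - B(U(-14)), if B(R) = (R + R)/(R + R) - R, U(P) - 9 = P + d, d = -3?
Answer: 13320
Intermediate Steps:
U(P) = 6 + P (U(P) = 9 + (P - 3) = 9 + (-3 + P) = 6 + P)
B(R) = 1 - R (B(R) = (2*R)/((2*R)) - R = (2*R)*(1/(2*R)) - R = 1 - R)
13329 - B(U(-14)) = 13329 - (1 - (6 - 14)) = 13329 - (1 - 1*(-8)) = 13329 - (1 + 8) = 13329 - 1*9 = 13329 - 9 = 13320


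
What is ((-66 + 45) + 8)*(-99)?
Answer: 1287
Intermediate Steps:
((-66 + 45) + 8)*(-99) = (-21 + 8)*(-99) = -13*(-99) = 1287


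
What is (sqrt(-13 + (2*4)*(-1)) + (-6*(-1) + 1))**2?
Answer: (7 + I*sqrt(21))**2 ≈ 28.0 + 64.156*I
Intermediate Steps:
(sqrt(-13 + (2*4)*(-1)) + (-6*(-1) + 1))**2 = (sqrt(-13 + 8*(-1)) + (6 + 1))**2 = (sqrt(-13 - 8) + 7)**2 = (sqrt(-21) + 7)**2 = (I*sqrt(21) + 7)**2 = (7 + I*sqrt(21))**2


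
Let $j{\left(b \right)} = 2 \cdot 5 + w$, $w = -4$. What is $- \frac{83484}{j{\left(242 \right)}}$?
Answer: $-13914$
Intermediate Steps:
$j{\left(b \right)} = 6$ ($j{\left(b \right)} = 2 \cdot 5 - 4 = 10 - 4 = 6$)
$- \frac{83484}{j{\left(242 \right)}} = - \frac{83484}{6} = \left(-83484\right) \frac{1}{6} = -13914$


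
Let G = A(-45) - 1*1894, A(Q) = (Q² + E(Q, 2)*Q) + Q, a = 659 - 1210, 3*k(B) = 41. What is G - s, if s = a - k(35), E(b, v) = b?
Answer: 8027/3 ≈ 2675.7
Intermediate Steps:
k(B) = 41/3 (k(B) = (⅓)*41 = 41/3)
a = -551
s = -1694/3 (s = -551 - 1*41/3 = -551 - 41/3 = -1694/3 ≈ -564.67)
A(Q) = Q + 2*Q² (A(Q) = (Q² + Q*Q) + Q = (Q² + Q²) + Q = 2*Q² + Q = Q + 2*Q²)
G = 2111 (G = -45*(1 + 2*(-45)) - 1*1894 = -45*(1 - 90) - 1894 = -45*(-89) - 1894 = 4005 - 1894 = 2111)
G - s = 2111 - 1*(-1694/3) = 2111 + 1694/3 = 8027/3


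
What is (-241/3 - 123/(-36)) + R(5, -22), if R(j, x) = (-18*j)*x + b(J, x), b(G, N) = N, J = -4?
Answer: 22573/12 ≈ 1881.1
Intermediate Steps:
R(j, x) = x - 18*j*x (R(j, x) = (-18*j)*x + x = -18*j*x + x = x - 18*j*x)
(-241/3 - 123/(-36)) + R(5, -22) = (-241/3 - 123/(-36)) - 22*(1 - 18*5) = (-241*⅓ - 123*(-1/36)) - 22*(1 - 90) = (-241/3 + 41/12) - 22*(-89) = -923/12 + 1958 = 22573/12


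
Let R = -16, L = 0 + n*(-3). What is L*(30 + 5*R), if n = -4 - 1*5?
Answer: -1350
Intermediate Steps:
n = -9 (n = -4 - 5 = -9)
L = 27 (L = 0 - 9*(-3) = 0 + 27 = 27)
L*(30 + 5*R) = 27*(30 + 5*(-16)) = 27*(30 - 80) = 27*(-50) = -1350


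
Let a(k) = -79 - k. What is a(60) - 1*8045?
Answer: -8184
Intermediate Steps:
a(60) - 1*8045 = (-79 - 1*60) - 1*8045 = (-79 - 60) - 8045 = -139 - 8045 = -8184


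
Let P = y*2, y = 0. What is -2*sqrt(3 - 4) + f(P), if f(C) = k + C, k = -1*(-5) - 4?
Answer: 1 - 2*I ≈ 1.0 - 2.0*I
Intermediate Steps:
k = 1 (k = 5 - 4 = 1)
P = 0 (P = 0*2 = 0)
f(C) = 1 + C
-2*sqrt(3 - 4) + f(P) = -2*sqrt(3 - 4) + (1 + 0) = -2*I + 1 = 1 - 2*I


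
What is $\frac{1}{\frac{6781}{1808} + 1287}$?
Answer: $\frac{1808}{2333677} \approx 0.00077474$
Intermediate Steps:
$\frac{1}{\frac{6781}{1808} + 1287} = \frac{1}{\frac{2333677}{1808}} = \frac{1808}{2333677}$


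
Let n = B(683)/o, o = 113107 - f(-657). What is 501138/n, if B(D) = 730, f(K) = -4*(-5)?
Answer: 28336096503/365 ≈ 7.7633e+7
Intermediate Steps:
f(K) = 20
o = 113087 (o = 113107 - 1*20 = 113107 - 20 = 113087)
n = 730/113087 ≈ 0.0064552
501138/n = 501138/(730/113087) = 501138*(113087/730) = 28336096503/365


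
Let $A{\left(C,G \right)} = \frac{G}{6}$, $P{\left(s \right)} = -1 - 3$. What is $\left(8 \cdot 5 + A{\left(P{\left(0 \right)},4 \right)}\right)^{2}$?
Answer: $\frac{14884}{9} \approx 1653.8$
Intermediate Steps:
$P{\left(s \right)} = -4$
$A{\left(C,G \right)} = \frac{G}{6}$ ($A{\left(C,G \right)} = G \frac{1}{6} = \frac{G}{6}$)
$\left(8 \cdot 5 + A{\left(P{\left(0 \right)},4 \right)}\right)^{2} = \left(8 \cdot 5 + \frac{1}{6} \cdot 4\right)^{2} = \left(40 + \frac{2}{3}\right)^{2} = \left(\frac{122}{3}\right)^{2} = \frac{14884}{9}$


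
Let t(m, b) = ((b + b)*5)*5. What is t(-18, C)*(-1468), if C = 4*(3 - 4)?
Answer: 293600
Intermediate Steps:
C = -4 (C = 4*(-1) = -4)
t(m, b) = 50*b (t(m, b) = ((2*b)*5)*5 = (10*b)*5 = 50*b)
t(-18, C)*(-1468) = (50*(-4))*(-1468) = -200*(-1468) = 293600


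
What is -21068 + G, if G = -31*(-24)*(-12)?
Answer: -29996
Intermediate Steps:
G = -8928 (G = 744*(-12) = -8928)
-21068 + G = -21068 - 8928 = -29996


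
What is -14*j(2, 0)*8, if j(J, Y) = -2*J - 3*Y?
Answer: 448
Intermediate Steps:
j(J, Y) = -3*Y - 2*J
-14*j(2, 0)*8 = -14*(-3*0 - 2*2)*8 = -14*(0 - 4)*8 = -14*(-4)*8 = 56*8 = 448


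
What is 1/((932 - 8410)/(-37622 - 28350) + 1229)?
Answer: 32986/40543533 ≈ 0.00081360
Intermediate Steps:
1/((932 - 8410)/(-37622 - 28350) + 1229) = 1/(-7478/(-65972) + 1229) = 1/(-7478*(-1/65972) + 1229) = 1/(3739/32986 + 1229) = 1/(40543533/32986) = 32986/40543533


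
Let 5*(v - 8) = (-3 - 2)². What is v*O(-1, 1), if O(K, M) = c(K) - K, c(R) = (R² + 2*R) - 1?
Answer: -13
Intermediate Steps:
c(R) = -1 + R² + 2*R
O(K, M) = -1 + K + K² (O(K, M) = (-1 + K² + 2*K) - K = -1 + K + K²)
v = 13 (v = 8 + (-3 - 2)²/5 = 8 + (⅕)*(-5)² = 8 + (⅕)*25 = 8 + 5 = 13)
v*O(-1, 1) = 13*(-1 - 1 + (-1)²) = 13*(-1 - 1 + 1) = 13*(-1) = -13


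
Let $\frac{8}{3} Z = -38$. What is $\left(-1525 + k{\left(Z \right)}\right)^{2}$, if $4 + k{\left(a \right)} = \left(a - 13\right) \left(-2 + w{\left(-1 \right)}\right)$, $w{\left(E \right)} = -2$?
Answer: $2016400$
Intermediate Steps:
$Z = - \frac{57}{4}$ ($Z = \frac{3}{8} \left(-38\right) = - \frac{57}{4} \approx -14.25$)
$k{\left(a \right)} = 48 - 4 a$ ($k{\left(a \right)} = -4 + \left(a - 13\right) \left(-2 - 2\right) = -4 + \left(-13 + a\right) \left(-4\right) = -4 - \left(-52 + 4 a\right) = 48 - 4 a$)
$\left(-1525 + k{\left(Z \right)}\right)^{2} = \left(-1525 + \left(48 - -57\right)\right)^{2} = \left(-1525 + \left(48 + 57\right)\right)^{2} = \left(-1525 + 105\right)^{2} = \left(-1420\right)^{2} = 2016400$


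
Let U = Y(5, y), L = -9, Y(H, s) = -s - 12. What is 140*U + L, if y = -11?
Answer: -149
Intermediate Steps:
Y(H, s) = -12 - s
L = -9 (L = -1*9 = -9)
U = -1 (U = -12 - 1*(-11) = -12 + 11 = -1)
140*U + L = 140*(-1) - 9 = -140 - 9 = -149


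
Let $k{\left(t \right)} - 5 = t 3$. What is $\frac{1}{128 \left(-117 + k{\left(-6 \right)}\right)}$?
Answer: $- \frac{1}{16640} \approx -6.0096 \cdot 10^{-5}$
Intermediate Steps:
$k{\left(t \right)} = 5 + 3 t$ ($k{\left(t \right)} = 5 + t 3 = 5 + 3 t$)
$\frac{1}{128 \left(-117 + k{\left(-6 \right)}\right)} = \frac{1}{128 \left(-117 + \left(5 + 3 \left(-6\right)\right)\right)} = \frac{1}{128 \left(-117 + \left(5 - 18\right)\right)} = \frac{1}{128 \left(-117 - 13\right)} = \frac{1}{128 \left(-130\right)} = \frac{1}{-16640} = - \frac{1}{16640}$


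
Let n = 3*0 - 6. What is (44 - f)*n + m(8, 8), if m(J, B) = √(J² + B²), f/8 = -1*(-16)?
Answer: 504 + 8*√2 ≈ 515.31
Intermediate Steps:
f = 128 (f = 8*(-1*(-16)) = 8*16 = 128)
n = -6 (n = 0 - 6 = -6)
m(J, B) = √(B² + J²)
(44 - f)*n + m(8, 8) = (44 - 1*128)*(-6) + √(8² + 8²) = (44 - 128)*(-6) + √(64 + 64) = -84*(-6) + √128 = 504 + 8*√2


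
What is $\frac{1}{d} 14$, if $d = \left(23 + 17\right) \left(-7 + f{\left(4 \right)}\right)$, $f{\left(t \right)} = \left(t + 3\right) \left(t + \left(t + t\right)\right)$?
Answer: $\frac{1}{220} \approx 0.0045455$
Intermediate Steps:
$f{\left(t \right)} = 3 t \left(3 + t\right)$ ($f{\left(t \right)} = \left(3 + t\right) \left(t + 2 t\right) = \left(3 + t\right) 3 t = 3 t \left(3 + t\right)$)
$d = 3080$ ($d = \left(23 + 17\right) \left(-7 + 3 \cdot 4 \left(3 + 4\right)\right) = 40 \left(-7 + 3 \cdot 4 \cdot 7\right) = 40 \left(-7 + 84\right) = 40 \cdot 77 = 3080$)
$\frac{1}{d} 14 = \frac{1}{3080} \cdot 14 = \frac{1}{220}$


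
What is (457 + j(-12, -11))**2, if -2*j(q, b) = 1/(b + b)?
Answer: 404371881/1936 ≈ 2.0887e+5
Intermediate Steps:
j(q, b) = -1/(4*b) (j(q, b) = -1/(2*(b + b)) = -1/(2*b)/2 = -1/(4*b))
(457 + j(-12, -11))**2 = (457 - 1/4/(-11))**2 = (457 - 1/4*(-1/11))**2 = (457 + 1/44)**2 = (20109/44)**2 = 404371881/1936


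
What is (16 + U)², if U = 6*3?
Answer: 1156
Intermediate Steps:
U = 18
(16 + U)² = (16 + 18)² = 34² = 1156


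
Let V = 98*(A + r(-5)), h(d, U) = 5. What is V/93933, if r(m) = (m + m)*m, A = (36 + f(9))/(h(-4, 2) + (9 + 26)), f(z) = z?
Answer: 409/7668 ≈ 0.053339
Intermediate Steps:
A = 9/8 (A = (36 + 9)/(5 + (9 + 26)) = 45/(5 + 35) = 45/40 = 45*(1/40) = 9/8 ≈ 1.1250)
r(m) = 2*m² (r(m) = (2*m)*m = 2*m²)
V = 20041/4 (V = 98*(9/8 + 2*(-5)²) = 98*(9/8 + 2*25) = 98*(9/8 + 50) = 98*(409/8) = 20041/4 ≈ 5010.3)
V/93933 = (20041/4)/93933 = (20041/4)*(1/93933) = 409/7668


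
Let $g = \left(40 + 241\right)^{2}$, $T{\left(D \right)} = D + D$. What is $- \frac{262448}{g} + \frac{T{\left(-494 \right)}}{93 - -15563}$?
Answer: $- \frac{55090781}{16265966} \approx -3.3869$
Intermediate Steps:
$T{\left(D \right)} = 2 D$
$g = 78961$ ($g = 281^{2} = 78961$)
$- \frac{262448}{g} + \frac{T{\left(-494 \right)}}{93 - -15563} = - \frac{262448}{78961} + \frac{2 \left(-494\right)}{93 - -15563} = \left(-262448\right) \frac{1}{78961} - \frac{988}{93 + 15563} = - \frac{262448}{78961} - \frac{988}{15656} = - \frac{262448}{78961} - \frac{13}{206} = - \frac{55090781}{16265966}$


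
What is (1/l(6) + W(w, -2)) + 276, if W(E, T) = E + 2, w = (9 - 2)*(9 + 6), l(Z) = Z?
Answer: 2299/6 ≈ 383.17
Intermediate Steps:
w = 105 (w = 7*15 = 105)
W(E, T) = 2 + E
(1/l(6) + W(w, -2)) + 276 = (1/6 + (2 + 105)) + 276 = (1/6 + 107) + 276 = 643/6 + 276 = 2299/6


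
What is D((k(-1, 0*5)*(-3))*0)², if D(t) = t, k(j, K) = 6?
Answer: 0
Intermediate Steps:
D((k(-1, 0*5)*(-3))*0)² = ((6*(-3))*0)² = (-18*0)² = 0² = 0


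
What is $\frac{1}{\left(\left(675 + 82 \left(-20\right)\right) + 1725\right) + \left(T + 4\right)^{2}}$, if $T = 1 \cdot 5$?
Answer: $\frac{1}{841} \approx 0.0011891$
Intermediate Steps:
$T = 5$
$\frac{1}{\left(\left(675 + 82 \left(-20\right)\right) + 1725\right) + \left(T + 4\right)^{2}} = \frac{1}{\left(\left(675 + 82 \left(-20\right)\right) + 1725\right) + \left(5 + 4\right)^{2}} = \frac{1}{\left(\left(675 - 1640\right) + 1725\right) + 9^{2}} = \frac{1}{\left(-965 + 1725\right) + 81} = \frac{1}{760 + 81} = \frac{1}{841}$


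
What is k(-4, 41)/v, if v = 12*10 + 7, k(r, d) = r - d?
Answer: -45/127 ≈ -0.35433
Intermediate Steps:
v = 127 (v = 120 + 7 = 127)
k(-4, 41)/v = (-4 - 1*41)/127 = (-4 - 41)*(1/127) = -45*1/127 = -45/127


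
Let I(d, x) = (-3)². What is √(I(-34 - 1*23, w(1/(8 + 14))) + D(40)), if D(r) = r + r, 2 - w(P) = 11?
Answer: √89 ≈ 9.4340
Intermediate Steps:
w(P) = -9 (w(P) = 2 - 1*11 = 2 - 11 = -9)
D(r) = 2*r
I(d, x) = 9
√(I(-34 - 1*23, w(1/(8 + 14))) + D(40)) = √(9 + 2*40) = √(9 + 80) = √89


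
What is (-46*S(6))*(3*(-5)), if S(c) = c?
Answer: 4140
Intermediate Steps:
(-46*S(6))*(3*(-5)) = (-46*6)*(3*(-5)) = -276*(-15) = 4140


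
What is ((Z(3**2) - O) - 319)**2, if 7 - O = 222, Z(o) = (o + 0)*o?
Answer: 529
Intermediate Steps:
Z(o) = o**2 (Z(o) = o*o = o**2)
O = -215 (O = 7 - 1*222 = 7 - 222 = -215)
((Z(3**2) - O) - 319)**2 = (((3**2)**2 - 1*(-215)) - 319)**2 = ((9**2 + 215) - 319)**2 = ((81 + 215) - 319)**2 = (296 - 319)**2 = (-23)**2 = 529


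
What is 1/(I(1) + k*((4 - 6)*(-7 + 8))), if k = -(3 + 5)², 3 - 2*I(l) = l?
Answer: 1/129 ≈ 0.0077519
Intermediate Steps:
I(l) = 3/2 - l/2
k = -64 (k = -1*8² = -1*64 = -64)
1/(I(1) + k*((4 - 6)*(-7 + 8))) = 1/((3/2 - ½*1) - 64*(4 - 6)*(-7 + 8)) = 1/((3/2 - ½) - (-128)) = 1/(1 - 64*(-2)) = 1/(1 + 128) = 1/129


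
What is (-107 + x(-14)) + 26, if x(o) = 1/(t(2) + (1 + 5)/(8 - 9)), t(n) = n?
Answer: -325/4 ≈ -81.250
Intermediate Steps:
x(o) = -¼ (x(o) = 1/(2 + (1 + 5)/(8 - 9)) = 1/(2 + 6/(-1)) = 1/(2 + 6*(-1)) = 1/(2 - 6) = 1/(-4) = -¼)
(-107 + x(-14)) + 26 = (-107 - ¼) + 26 = -429/4 + 26 = -325/4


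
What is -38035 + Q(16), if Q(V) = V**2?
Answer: -37779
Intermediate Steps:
-38035 + Q(16) = -38035 + 16**2 = -38035 + 256 = -37779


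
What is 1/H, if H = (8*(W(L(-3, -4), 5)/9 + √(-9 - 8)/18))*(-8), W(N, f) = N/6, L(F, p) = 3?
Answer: -1/64 + I*√17/64 ≈ -0.015625 + 0.064424*I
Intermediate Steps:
W(N, f) = N/6 (W(N, f) = N*(⅙) = N/6)
H = -32/9 - 32*I*√17/9 (H = (8*(((⅙)*3)/9 + √(-9 - 8)/18))*(-8) = (8*((½)*(⅑) + √(-17)*(1/18)))*(-8) = (8*(1/18 + (I*√17)*(1/18)))*(-8) = (8*(1/18 + I*√17/18))*(-8) = (4/9 + 4*I*√17/9)*(-8) = -32/9 - 32*I*√17/9 ≈ -3.5556 - 14.66*I)
1/H = 1/(-32/9 - 32*I*√17/9)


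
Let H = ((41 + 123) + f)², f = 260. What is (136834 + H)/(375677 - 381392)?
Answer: -63322/1143 ≈ -55.400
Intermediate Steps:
H = 179776 (H = ((41 + 123) + 260)² = (164 + 260)² = 424² = 179776)
(136834 + H)/(375677 - 381392) = (136834 + 179776)/(375677 - 381392) = 316610/(-5715) = 316610*(-1/5715) = -63322/1143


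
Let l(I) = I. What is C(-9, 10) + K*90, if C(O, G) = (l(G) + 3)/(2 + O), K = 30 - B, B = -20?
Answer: 31487/7 ≈ 4498.1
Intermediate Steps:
K = 50 (K = 30 - 1*(-20) = 30 + 20 = 50)
C(O, G) = (3 + G)/(2 + O) (C(O, G) = (G + 3)/(2 + O) = (3 + G)/(2 + O))
C(-9, 10) + K*90 = (3 + 10)/(2 - 9) + 50*90 = 13/(-7) + 4500 = -⅐*13 + 4500 = -13/7 + 4500 = 31487/7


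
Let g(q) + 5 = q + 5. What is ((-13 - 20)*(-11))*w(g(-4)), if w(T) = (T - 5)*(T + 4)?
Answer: 0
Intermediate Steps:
g(q) = q (g(q) = -5 + (q + 5) = -5 + (5 + q) = q)
w(T) = (-5 + T)*(4 + T)
((-13 - 20)*(-11))*w(g(-4)) = ((-13 - 20)*(-11))*(-20 + (-4)**2 - 1*(-4)) = (-33*(-11))*(-20 + 16 + 4) = 363*0 = 0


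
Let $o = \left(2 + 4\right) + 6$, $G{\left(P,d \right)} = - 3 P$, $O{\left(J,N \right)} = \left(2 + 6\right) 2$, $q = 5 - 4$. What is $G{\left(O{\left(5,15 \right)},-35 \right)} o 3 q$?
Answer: $-1728$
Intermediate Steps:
$q = 1$
$O{\left(J,N \right)} = 16$ ($O{\left(J,N \right)} = 8 \cdot 2 = 16$)
$o = 12$ ($o = 6 + 6 = 12$)
$G{\left(O{\left(5,15 \right)},-35 \right)} o 3 q = \left(-3\right) 16 \cdot 12 \cdot 3 \cdot 1 = - 48 \cdot 36 \cdot 1 = \left(-48\right) 36 = -1728$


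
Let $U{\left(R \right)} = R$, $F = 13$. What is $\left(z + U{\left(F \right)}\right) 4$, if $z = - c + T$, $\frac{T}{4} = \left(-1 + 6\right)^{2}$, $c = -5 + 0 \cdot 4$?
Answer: $472$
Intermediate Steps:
$c = -5$ ($c = -5 + 0 = -5$)
$T = 100$ ($T = 4 \left(-1 + 6\right)^{2} = 4 \cdot 5^{2} = 4 \cdot 25 = 100$)
$z = 105$ ($z = \left(-1\right) \left(-5\right) + 100 = 5 + 100 = 105$)
$\left(z + U{\left(F \right)}\right) 4 = \left(105 + 13\right) 4 = 118 \cdot 4 = 472$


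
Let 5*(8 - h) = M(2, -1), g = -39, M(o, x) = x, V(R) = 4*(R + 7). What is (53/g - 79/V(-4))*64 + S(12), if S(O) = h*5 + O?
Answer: -5919/13 ≈ -455.31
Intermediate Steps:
V(R) = 28 + 4*R (V(R) = 4*(7 + R) = 28 + 4*R)
h = 41/5 (h = 8 - ⅕*(-1) = 8 + ⅕ = 41/5 ≈ 8.2000)
S(O) = 41 + O (S(O) = (41/5)*5 + O = 41 + O)
(53/g - 79/V(-4))*64 + S(12) = (53/(-39) - 79/(28 + 4*(-4)))*64 + (41 + 12) = (53*(-1/39) - 79/(28 - 16))*64 + 53 = (-53/39 - 79/12)*64 + 53 = -413/52*64 + 53 = -6608/13 + 53 = -5919/13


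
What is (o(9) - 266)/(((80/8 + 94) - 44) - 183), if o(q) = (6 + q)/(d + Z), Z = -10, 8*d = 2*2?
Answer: 124/57 ≈ 2.1754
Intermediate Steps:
d = ½ (d = (2*2)/8 = (⅛)*4 = ½ ≈ 0.50000)
o(q) = -12/19 - 2*q/19 (o(q) = (6 + q)/(½ - 10) = (6 + q)/(-19/2) = (6 + q)*(-2/19) = -12/19 - 2*q/19)
(o(9) - 266)/(((80/8 + 94) - 44) - 183) = ((-12/19 - 2/19*9) - 266)/(((80/8 + 94) - 44) - 183) = ((-12/19 - 18/19) - 266)/(((80*(⅛) + 94) - 44) - 183) = (-30/19 - 266)/(((10 + 94) - 44) - 183) = -5084/(19*((104 - 44) - 183)) = -5084/(19*(60 - 183)) = -5084/19/(-123) = -5084/19*(-1/123) = 124/57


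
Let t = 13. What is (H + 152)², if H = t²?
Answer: 103041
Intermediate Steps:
H = 169 (H = 13² = 169)
(H + 152)² = (169 + 152)² = 321² = 103041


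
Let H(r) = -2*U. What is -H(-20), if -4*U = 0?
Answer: 0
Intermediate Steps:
U = 0 (U = -¼*0 = 0)
H(r) = 0 (H(r) = -2*0 = 0)
-H(-20) = -1*0 = 0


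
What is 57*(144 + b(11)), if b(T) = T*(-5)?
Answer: 5073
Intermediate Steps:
b(T) = -5*T
57*(144 + b(11)) = 57*(144 - 5*11) = 57*(144 - 55) = 57*89 = 5073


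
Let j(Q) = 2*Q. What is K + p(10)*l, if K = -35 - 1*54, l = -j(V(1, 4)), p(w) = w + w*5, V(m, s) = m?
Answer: -209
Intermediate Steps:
p(w) = 6*w (p(w) = w + 5*w = 6*w)
l = -2 ≈ -2.0000
K = -89 (K = -35 - 54 = -89)
K + p(10)*l = -89 + (6*10)*(-2) = -89 + 60*(-2) = -89 - 120 = -209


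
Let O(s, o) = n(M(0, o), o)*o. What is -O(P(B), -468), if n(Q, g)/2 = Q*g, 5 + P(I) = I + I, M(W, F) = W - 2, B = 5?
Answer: 876096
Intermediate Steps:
M(W, F) = -2 + W
P(I) = -5 + 2*I (P(I) = -5 + (I + I) = -5 + 2*I)
n(Q, g) = 2*Q*g (n(Q, g) = 2*(Q*g) = 2*Q*g)
O(s, o) = -4*o**2 (O(s, o) = (2*(-2 + 0)*o)*o = (2*(-2)*o)*o = (-4*o)*o = -4*o**2)
-O(P(B), -468) = -(-4)*(-468)**2 = -(-4)*219024 = -1*(-876096) = 876096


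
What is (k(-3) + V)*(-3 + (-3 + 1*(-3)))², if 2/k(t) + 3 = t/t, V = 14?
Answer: 1053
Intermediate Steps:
k(t) = -1 (k(t) = 2/(-3 + t/t) = 2/(-3 + 1) = 2/(-2) = 2*(-½) = -1)
(k(-3) + V)*(-3 + (-3 + 1*(-3)))² = (-1 + 14)*(-3 + (-3 + 1*(-3)))² = 13*(-3 + (-3 - 3))² = 13*(-3 - 6)² = 13*(-9)² = 13*81 = 1053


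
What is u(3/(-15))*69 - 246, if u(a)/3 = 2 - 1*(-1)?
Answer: 375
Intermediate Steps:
u(a) = 9 (u(a) = 3*(2 - 1*(-1)) = 3*(2 + 1) = 3*3 = 9)
u(3/(-15))*69 - 246 = 9*69 - 246 = 621 - 246 = 375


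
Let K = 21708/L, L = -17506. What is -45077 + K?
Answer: -394569835/8753 ≈ -45078.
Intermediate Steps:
K = -10854/8753 (K = 21708/(-17506) = 21708*(-1/17506) = -10854/8753 ≈ -1.2400)
-45077 + K = -45077 - 10854/8753 = -394569835/8753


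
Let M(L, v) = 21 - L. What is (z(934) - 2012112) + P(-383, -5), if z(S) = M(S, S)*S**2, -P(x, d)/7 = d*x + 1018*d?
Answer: -798450915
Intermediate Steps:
P(x, d) = -7126*d - 7*d*x (P(x, d) = -7*(d*x + 1018*d) = -7*(1018*d + d*x) = -7126*d - 7*d*x)
z(S) = S**2*(21 - S) (z(S) = (21 - S)*S**2 = S**2*(21 - S))
(z(934) - 2012112) + P(-383, -5) = (934**2*(21 - 1*934) - 2012112) - 7*(-5)*(1018 - 383) = (872356*(21 - 934) - 2012112) - 7*(-5)*635 = (872356*(-913) - 2012112) + 22225 = (-796461028 - 2012112) + 22225 = -798473140 + 22225 = -798450915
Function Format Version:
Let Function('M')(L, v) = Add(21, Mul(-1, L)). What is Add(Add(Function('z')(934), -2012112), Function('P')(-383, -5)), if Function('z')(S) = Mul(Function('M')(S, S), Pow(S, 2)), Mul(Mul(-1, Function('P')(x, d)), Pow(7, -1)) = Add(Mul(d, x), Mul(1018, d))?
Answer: -798450915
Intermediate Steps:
Function('P')(x, d) = Add(Mul(-7126, d), Mul(-7, d, x)) (Function('P')(x, d) = Mul(-7, Add(Mul(d, x), Mul(1018, d))) = Mul(-7, Add(Mul(1018, d), Mul(d, x))) = Add(Mul(-7126, d), Mul(-7, d, x)))
Function('z')(S) = Mul(Pow(S, 2), Add(21, Mul(-1, S))) (Function('z')(S) = Mul(Add(21, Mul(-1, S)), Pow(S, 2)) = Mul(Pow(S, 2), Add(21, Mul(-1, S))))
Add(Add(Function('z')(934), -2012112), Function('P')(-383, -5)) = Add(Add(Mul(Pow(934, 2), Add(21, Mul(-1, 934))), -2012112), Mul(-7, -5, Add(1018, -383))) = Add(Add(Mul(872356, Add(21, -934)), -2012112), Mul(-7, -5, 635)) = Add(Add(Mul(872356, -913), -2012112), 22225) = Add(Add(-796461028, -2012112), 22225) = Add(-798473140, 22225) = -798450915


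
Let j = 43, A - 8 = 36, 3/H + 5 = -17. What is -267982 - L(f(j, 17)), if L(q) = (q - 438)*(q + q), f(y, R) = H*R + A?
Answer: -56856321/242 ≈ -2.3494e+5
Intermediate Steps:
H = -3/22 (H = 3/(-5 - 17) = 3/(-22) = 3*(-1/22) = -3/22 ≈ -0.13636)
A = 44 (A = 8 + 36 = 44)
f(y, R) = 44 - 3*R/22 (f(y, R) = -3*R/22 + 44 = 44 - 3*R/22)
L(q) = 2*q*(-438 + q) (L(q) = (-438 + q)*(2*q) = 2*q*(-438 + q))
-267982 - L(f(j, 17)) = -267982 - 2*(44 - 3/22*17)*(-438 + (44 - 3/22*17)) = -267982 - 2*(44 - 51/22)*(-438 + (44 - 51/22)) = -267982 - 2*917*(-438 + 917/22)/22 = -267982 - 2*917*(-8719)/(22*22) = -267982 - 1*(-7995323/242) = -267982 + 7995323/242 = -56856321/242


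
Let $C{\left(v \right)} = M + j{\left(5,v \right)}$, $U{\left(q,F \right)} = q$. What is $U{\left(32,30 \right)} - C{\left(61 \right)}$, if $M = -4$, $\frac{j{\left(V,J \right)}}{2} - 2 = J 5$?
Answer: $-578$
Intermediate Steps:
$j{\left(V,J \right)} = 4 + 10 J$ ($j{\left(V,J \right)} = 4 + 2 J 5 = 4 + 2 \cdot 5 J = 4 + 10 J$)
$C{\left(v \right)} = 10 v$ ($C{\left(v \right)} = -4 + \left(4 + 10 v\right) = 10 v$)
$U{\left(32,30 \right)} - C{\left(61 \right)} = 32 - 10 \cdot 61 = 32 - 610 = -578$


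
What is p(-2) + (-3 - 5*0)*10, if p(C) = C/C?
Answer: -29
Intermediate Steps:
p(C) = 1
p(-2) + (-3 - 5*0)*10 = 1 + (-3 - 5*0)*10 = 1 + (-3 + 0)*10 = 1 - 3*10 = 1 - 30 = -29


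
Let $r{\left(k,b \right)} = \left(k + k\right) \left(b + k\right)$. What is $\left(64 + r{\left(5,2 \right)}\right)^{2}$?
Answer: $17956$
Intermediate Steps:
$r{\left(k,b \right)} = 2 k \left(b + k\right)$
$\left(64 + r{\left(5,2 \right)}\right)^{2} = \left(64 + 2 \cdot 5 \left(2 + 5\right)\right)^{2} = \left(64 + 2 \cdot 5 \cdot 7\right)^{2} = \left(64 + 70\right)^{2} = 134^{2} = 17956$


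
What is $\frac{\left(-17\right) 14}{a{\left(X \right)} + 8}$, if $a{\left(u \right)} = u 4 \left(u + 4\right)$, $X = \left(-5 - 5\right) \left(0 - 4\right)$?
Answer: $- \frac{119}{3524} \approx -0.033768$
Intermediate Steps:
$X = 40$ ($X = \left(-10\right) \left(-4\right) = 40$)
$a{\left(u \right)} = 4 u \left(4 + u\right)$
$\frac{\left(-17\right) 14}{a{\left(X \right)} + 8} = \frac{\left(-17\right) 14}{4 \cdot 40 \left(4 + 40\right) + 8} = - \frac{238}{4 \cdot 40 \cdot 44 + 8} = - \frac{238}{7040 + 8} = - \frac{238}{7048} = \left(-238\right) \frac{1}{7048} = - \frac{119}{3524}$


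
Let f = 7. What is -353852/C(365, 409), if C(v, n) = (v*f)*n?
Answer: -353852/1044995 ≈ -0.33862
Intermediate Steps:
C(v, n) = 7*n*v (C(v, n) = (v*7)*n = (7*v)*n = 7*n*v)
-353852/C(365, 409) = -353852/(7*409*365) = -353852/1044995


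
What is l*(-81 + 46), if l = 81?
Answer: -2835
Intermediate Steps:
l*(-81 + 46) = 81*(-81 + 46) = 81*(-35) = -2835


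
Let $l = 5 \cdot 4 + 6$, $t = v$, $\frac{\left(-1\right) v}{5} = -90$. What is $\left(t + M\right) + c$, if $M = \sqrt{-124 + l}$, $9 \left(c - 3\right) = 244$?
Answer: $\frac{4321}{9} + 7 i \sqrt{2} \approx 480.11 + 9.8995 i$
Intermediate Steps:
$v = 450$ ($v = \left(-5\right) \left(-90\right) = 450$)
$t = 450$
$l = 26$ ($l = 20 + 6 = 26$)
$c = \frac{271}{9}$ ($c = 3 + \frac{1}{9} \cdot 244 = 3 + \frac{244}{9} = \frac{271}{9} \approx 30.111$)
$M = 7 i \sqrt{2}$ ($M = \sqrt{-124 + 26} = \sqrt{-98} = 7 i \sqrt{2} \approx 9.8995 i$)
$\left(t + M\right) + c = \left(450 + 7 i \sqrt{2}\right) + \frac{271}{9} = \frac{4321}{9} + 7 i \sqrt{2}$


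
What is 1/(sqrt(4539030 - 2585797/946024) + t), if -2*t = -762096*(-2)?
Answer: -720961106304/549437281241122261 - 2*sqrt(1015563559035675038)/549437281241122261 ≈ -1.3158e-6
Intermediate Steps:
t = -762096 (t = -(-381048)*(-2) = -1/2*1524192 = -762096)
1/(sqrt(4539030 - 2585797/946024) + t) = 1/(sqrt(4539030 - 2585797/946024) - 762096) = 1/(sqrt(4294028730923/946024) - 762096) = 1/(sqrt(1015563559035675038)/473012 - 762096) = 1/(-762096 + sqrt(1015563559035675038)/473012)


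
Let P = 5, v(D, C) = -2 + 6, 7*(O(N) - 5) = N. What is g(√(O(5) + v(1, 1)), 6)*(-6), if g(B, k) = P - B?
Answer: -30 + 12*√119/7 ≈ -11.299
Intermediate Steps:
O(N) = 5 + N/7
v(D, C) = 4
g(B, k) = 5 - B
g(√(O(5) + v(1, 1)), 6)*(-6) = (5 - √((5 + (⅐)*5) + 4))*(-6) = (5 - √((5 + 5/7) + 4))*(-6) = (5 - √(40/7 + 4))*(-6) = (5 - √(68/7))*(-6) = (5 - 2*√119/7)*(-6) = -30 + 12*√119/7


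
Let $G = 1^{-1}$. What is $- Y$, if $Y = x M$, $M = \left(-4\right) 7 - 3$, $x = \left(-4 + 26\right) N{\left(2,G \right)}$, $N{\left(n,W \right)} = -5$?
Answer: $-3410$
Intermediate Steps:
$G = 1$
$x = -110$ ($x = \left(-4 + 26\right) \left(-5\right) = 22 \left(-5\right) = -110$)
$M = -31$ ($M = -28 - 3 = -31$)
$Y = 3410$ ($Y = \left(-110\right) \left(-31\right) = 3410$)
$- Y = \left(-1\right) 3410 = -3410$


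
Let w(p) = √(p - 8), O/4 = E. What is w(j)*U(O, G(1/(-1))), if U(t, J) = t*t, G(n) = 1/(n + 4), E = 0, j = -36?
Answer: 0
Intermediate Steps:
O = 0 (O = 4*0 = 0)
G(n) = 1/(4 + n)
w(p) = √(-8 + p)
U(t, J) = t²
w(j)*U(O, G(1/(-1))) = √(-8 - 36)*0² = √(-44)*0 = (2*I*√11)*0 = 0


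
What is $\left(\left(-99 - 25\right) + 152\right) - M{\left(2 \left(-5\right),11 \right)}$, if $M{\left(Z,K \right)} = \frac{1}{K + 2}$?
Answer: $\frac{363}{13} \approx 27.923$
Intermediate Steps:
$M{\left(Z,K \right)} = \frac{1}{2 + K}$
$\left(\left(-99 - 25\right) + 152\right) - M{\left(2 \left(-5\right),11 \right)} = \left(\left(-99 - 25\right) + 152\right) - \frac{1}{2 + 11} = \left(-124 + 152\right) - \frac{1}{13} = 28 - \frac{1}{13} = \frac{363}{13}$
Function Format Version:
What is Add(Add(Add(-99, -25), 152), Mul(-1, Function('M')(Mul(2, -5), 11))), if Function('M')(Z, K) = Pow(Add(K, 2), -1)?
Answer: Rational(363, 13) ≈ 27.923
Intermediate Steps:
Function('M')(Z, K) = Pow(Add(2, K), -1)
Add(Add(Add(-99, -25), 152), Mul(-1, Function('M')(Mul(2, -5), 11))) = Add(Add(Add(-99, -25), 152), Mul(-1, Pow(Add(2, 11), -1))) = Add(Add(-124, 152), Mul(-1, Pow(13, -1))) = Add(28, Mul(-1, Rational(1, 13))) = Add(28, Rational(-1, 13)) = Rational(363, 13)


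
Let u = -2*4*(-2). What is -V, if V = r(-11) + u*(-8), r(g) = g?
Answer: 139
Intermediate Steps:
u = 16 (u = -8*(-2) = 16)
V = -139 (V = -11 + 16*(-8) = -11 - 128 = -139)
-V = -1*(-139) = 139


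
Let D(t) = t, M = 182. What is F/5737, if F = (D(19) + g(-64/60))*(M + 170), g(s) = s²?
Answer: 1594912/1290825 ≈ 1.2356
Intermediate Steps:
F = 1594912/225 (F = (19 + (-64/60)²)*(182 + 170) = (19 + (-64*1/60)²)*352 = (19 + (-16/15)²)*352 = (19 + 256/225)*352 = (4531/225)*352 = 1594912/225 ≈ 7088.5)
F/5737 = (1594912/225)/5737 = (1594912/225)*(1/5737) = 1594912/1290825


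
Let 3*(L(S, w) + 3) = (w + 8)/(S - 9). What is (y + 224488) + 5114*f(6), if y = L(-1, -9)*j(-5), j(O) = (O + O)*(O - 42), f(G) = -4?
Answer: 607913/3 ≈ 2.0264e+5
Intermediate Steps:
j(O) = 2*O*(-42 + O) (j(O) = (2*O)*(-42 + O) = 2*O*(-42 + O))
L(S, w) = -3 + (8 + w)/(3*(-9 + S)) (L(S, w) = -3 + ((w + 8)/(S - 9))/3 = -3 + ((8 + w)/(-9 + S))/3 = -3 + (8 + w)/(3*(-9 + S)))
y = -4183/3 (y = ((89 - 9 - 9*(-1))/(3*(-9 - 1)))*(2*(-5)*(-42 - 5)) = ((⅓)*(89 - 9 + 9)/(-10))*(2*(-5)*(-47)) = ((⅓)*(-⅒)*89)*470 = -89/30*470 = -4183/3 ≈ -1394.3)
(y + 224488) + 5114*f(6) = (-4183/3 + 224488) + 5114*(-4) = 669281/3 - 20456 = 607913/3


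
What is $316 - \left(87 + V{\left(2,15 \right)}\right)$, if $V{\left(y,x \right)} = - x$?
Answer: $244$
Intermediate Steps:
$316 - \left(87 + V{\left(2,15 \right)}\right) = 316 - \left(87 - 15\right) = 316 - 72 = 244$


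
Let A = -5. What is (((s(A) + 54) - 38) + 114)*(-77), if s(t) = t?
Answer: -9625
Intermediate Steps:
(((s(A) + 54) - 38) + 114)*(-77) = (((-5 + 54) - 38) + 114)*(-77) = ((49 - 38) + 114)*(-77) = (11 + 114)*(-77) = 125*(-77) = -9625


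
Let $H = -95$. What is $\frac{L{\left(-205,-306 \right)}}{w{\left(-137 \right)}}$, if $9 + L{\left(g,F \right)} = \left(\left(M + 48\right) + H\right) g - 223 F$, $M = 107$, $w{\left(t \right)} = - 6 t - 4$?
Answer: $\frac{55929}{818} \approx 68.373$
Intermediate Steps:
$w{\left(t \right)} = -4 - 6 t$
$L{\left(g,F \right)} = -9 - 223 F + 60 g$ ($L{\left(g,F \right)} = -9 - \left(223 F - \left(\left(107 + 48\right) - 95\right) g\right) = -9 - \left(223 F - \left(155 - 95\right) g\right) = -9 - \left(- 60 g + 223 F\right) = -9 - 223 F + 60 g$)
$\frac{L{\left(-205,-306 \right)}}{w{\left(-137 \right)}} = \frac{-9 - -68238 + 60 \left(-205\right)}{-4 - -822} = \frac{-9 + 68238 - 12300}{-4 + 822} = \frac{55929}{818}$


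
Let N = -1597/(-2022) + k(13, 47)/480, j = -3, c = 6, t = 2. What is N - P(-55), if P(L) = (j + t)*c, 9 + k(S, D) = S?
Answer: 91639/13480 ≈ 6.7981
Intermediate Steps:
k(S, D) = -9 + S
P(L) = -6 (P(L) = (-3 + 2)*6 = -1*6 = -6)
N = 10759/13480 (N = -1597/(-2022) + (-9 + 13)/480 = -1597*(-1/2022) + 4*(1/480) = 1597/2022 + 1/120 = 10759/13480 ≈ 0.79815)
N - P(-55) = 10759/13480 - 1*(-6) = 10759/13480 + 6 = 91639/13480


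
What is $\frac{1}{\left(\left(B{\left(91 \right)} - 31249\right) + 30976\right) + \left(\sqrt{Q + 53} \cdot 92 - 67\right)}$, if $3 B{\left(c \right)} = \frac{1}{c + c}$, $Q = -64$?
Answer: $- \frac{101358894}{62217630385} - \frac{27426672 i \sqrt{11}}{62217630385} \approx -0.0016291 - 0.001462 i$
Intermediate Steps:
$B{\left(c \right)} = \frac{1}{6 c}$ ($B{\left(c \right)} = \frac{1}{3 \left(c + c\right)} = \frac{1}{3 \cdot 2 c} = \frac{\frac{1}{2} \frac{1}{c}}{3} = \frac{1}{6 c}$)
$\frac{1}{\left(\left(B{\left(91 \right)} - 31249\right) + 30976\right) + \left(\sqrt{Q + 53} \cdot 92 - 67\right)} = \frac{1}{\left(\left(\frac{1}{6 \cdot 91} - 31249\right) + 30976\right) - \left(67 - \sqrt{-64 + 53} \cdot 92\right)} = \frac{1}{\left(\left(\frac{1}{6} \cdot \frac{1}{91} - 31249\right) + 30976\right) - \left(67 - \sqrt{-11} \cdot 92\right)} = \frac{1}{\left(\left(\frac{1}{546} - 31249\right) + 30976\right) - \left(67 - i \sqrt{11} \cdot 92\right)} = \frac{1}{\left(- \frac{17061953}{546} + 30976\right) - \left(67 - 92 i \sqrt{11}\right)} = \frac{1}{- \frac{149057}{546} - \left(67 - 92 i \sqrt{11}\right)} = \frac{1}{- \frac{185639}{546} + 92 i \sqrt{11}}$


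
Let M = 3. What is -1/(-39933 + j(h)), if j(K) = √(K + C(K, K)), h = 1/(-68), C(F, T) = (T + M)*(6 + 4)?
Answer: 2715444/108435823223 + 2*√34493/108435823223 ≈ 2.5045e-5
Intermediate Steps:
C(F, T) = 30 + 10*T (C(F, T) = (T + 3)*(6 + 4) = (3 + T)*10 = 30 + 10*T)
h = -1/68 ≈ -0.014706
j(K) = √(30 + 11*K) (j(K) = √(K + (30 + 10*K)) = √(30 + 11*K))
-1/(-39933 + j(h)) = -1/(-39933 + √(30 + 11*(-1/68))) = -1/(-39933 + √(30 - 11/68)) = -1/(-39933 + √(2029/68)) = -1/(-39933 + √34493/34)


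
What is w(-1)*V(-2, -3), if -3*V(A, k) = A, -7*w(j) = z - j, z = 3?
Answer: -8/21 ≈ -0.38095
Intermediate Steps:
w(j) = -3/7 + j/7 (w(j) = -(3 - j)/7 = -3/7 + j/7)
V(A, k) = -A/3
w(-1)*V(-2, -3) = (-3/7 + (⅐)*(-1))*(-⅓*(-2)) = (-3/7 - ⅐)*(⅔) = -4/7*⅔ = -8/21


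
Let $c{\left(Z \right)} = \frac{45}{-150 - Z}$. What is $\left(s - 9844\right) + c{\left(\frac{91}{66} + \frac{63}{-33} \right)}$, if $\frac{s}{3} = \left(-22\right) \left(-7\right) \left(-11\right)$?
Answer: $- \frac{29449592}{1973} \approx -14926.0$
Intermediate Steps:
$s = -5082$ ($s = 3 \left(-22\right) \left(-7\right) \left(-11\right) = 3 \cdot 154 \left(-11\right) = 3 \left(-1694\right) = -5082$)
$\left(s - 9844\right) + c{\left(\frac{91}{66} + \frac{63}{-33} \right)} = \left(-5082 - 9844\right) - \frac{45}{150 + \left(\frac{91}{66} + \frac{63}{-33}\right)} = -14926 - \frac{45}{150 + \left(91 \cdot \frac{1}{66} + 63 \left(- \frac{1}{33}\right)\right)} = -14926 - \frac{45}{150 + \left(\frac{91}{66} - \frac{21}{11}\right)} = -14926 - \frac{45}{150 - \frac{35}{66}} = -14926 - \frac{45}{\frac{9865}{66}} = -14926 - \frac{594}{1973} = - \frac{29449592}{1973}$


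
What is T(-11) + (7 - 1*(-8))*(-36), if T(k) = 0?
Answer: -540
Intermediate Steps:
T(-11) + (7 - 1*(-8))*(-36) = 0 + (7 - 1*(-8))*(-36) = 0 + (7 + 8)*(-36) = 0 + 15*(-36) = 0 - 540 = -540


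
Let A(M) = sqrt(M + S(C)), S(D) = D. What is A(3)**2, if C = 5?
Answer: 8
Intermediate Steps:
A(M) = sqrt(5 + M) (A(M) = sqrt(M + 5) = sqrt(5 + M))
A(3)**2 = (sqrt(5 + 3))**2 = (sqrt(8))**2 = (2*sqrt(2))**2 = 8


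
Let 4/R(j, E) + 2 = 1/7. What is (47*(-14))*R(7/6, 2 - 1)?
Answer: 18424/13 ≈ 1417.2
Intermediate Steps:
R(j, E) = -28/13 (R(j, E) = 4/(-2 + 1/7) = 4/(-2 + 1*(⅐)) = 4/(-2 + ⅐) = 4/(-13/7) = 4*(-7/13) = -28/13)
(47*(-14))*R(7/6, 2 - 1) = (47*(-14))*(-28/13) = -658*(-28/13) = 18424/13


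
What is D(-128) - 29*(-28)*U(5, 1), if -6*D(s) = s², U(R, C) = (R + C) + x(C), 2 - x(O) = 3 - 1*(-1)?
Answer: 1552/3 ≈ 517.33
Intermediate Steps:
x(O) = -2 (x(O) = 2 - (3 - 1*(-1)) = 2 - (3 + 1) = 2 - 1*4 = 2 - 4 = -2)
U(R, C) = -2 + C + R (U(R, C) = (R + C) - 2 = (C + R) - 2 = -2 + C + R)
D(s) = -s²/6
D(-128) - 29*(-28)*U(5, 1) = -⅙*(-128)² - 29*(-28)*(-2 + 1 + 5) = -⅙*16384 - (-812)*4 = -8192/3 - 1*(-3248) = -8192/3 + 3248 = 1552/3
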